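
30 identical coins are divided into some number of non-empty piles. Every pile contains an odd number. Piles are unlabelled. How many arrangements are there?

296

Enumerating by decreasing first part gives 296 partitions in all.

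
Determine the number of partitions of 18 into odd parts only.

46

There are too many to list fully; the first 12 (by largest part) are:
17, 1
15, 3
15, 1, 1, 1
13, 5
13, 3, 1, 1
13, 1, 1, 1, 1, 1
11, 7
11, 5, 1, 1
11, 3, 3, 1
11, 3, 1, 1, 1, 1
11, 1, 1, 1, 1, 1, 1, 1
9, 9
…and 34 more, for 46 total.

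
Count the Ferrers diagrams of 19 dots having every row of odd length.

There are too many to list fully; the first 12 (by largest part) are:
19
17,1,1
15,3,1
15,1,1,1,1
13,5,1
13,3,3
13,3,1,1,1
13,1,1,1,1,1,1
11,7,1
11,5,3
11,5,1,1,1
11,3,3,1,1
…and 42 more, for 54 total.

54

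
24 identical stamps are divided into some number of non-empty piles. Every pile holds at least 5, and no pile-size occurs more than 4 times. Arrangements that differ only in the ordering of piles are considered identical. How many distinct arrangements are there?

26

A partial list (first 12 by largest part):
24
19 + 5
18 + 6
17 + 7
16 + 8
15 + 9
14 + 10
14 + 5 + 5
13 + 11
13 + 6 + 5
12 + 12
12 + 7 + 5
…and 14 more, for 26 total.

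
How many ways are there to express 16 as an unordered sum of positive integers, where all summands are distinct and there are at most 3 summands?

Listing the qualifying partitions of 16:
16
15 + 1
14 + 2
13 + 3
13 + 2 + 1
12 + 4
12 + 3 + 1
11 + 5
11 + 4 + 1
11 + 3 + 2
10 + 6
10 + 5 + 1
10 + 4 + 2
9 + 7
9 + 6 + 1
9 + 5 + 2
9 + 4 + 3
8 + 7 + 1
8 + 6 + 2
8 + 5 + 3
7 + 6 + 3
7 + 5 + 4
Counting gives 22.

22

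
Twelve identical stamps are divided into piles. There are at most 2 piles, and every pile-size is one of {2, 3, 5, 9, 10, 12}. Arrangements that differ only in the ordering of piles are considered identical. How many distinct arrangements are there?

3

Listing the qualifying partitions of 12:
12
2 + 10
3 + 9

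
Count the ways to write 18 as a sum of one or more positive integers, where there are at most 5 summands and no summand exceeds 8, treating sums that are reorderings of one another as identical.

70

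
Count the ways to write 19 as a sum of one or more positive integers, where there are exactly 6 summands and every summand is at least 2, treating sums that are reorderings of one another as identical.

14

Enumerating:
9 + 2 + 2 + 2 + 2 + 2
8 + 3 + 2 + 2 + 2 + 2
7 + 4 + 2 + 2 + 2 + 2
7 + 3 + 3 + 2 + 2 + 2
6 + 5 + 2 + 2 + 2 + 2
6 + 4 + 3 + 2 + 2 + 2
6 + 3 + 3 + 3 + 2 + 2
5 + 5 + 3 + 2 + 2 + 2
5 + 4 + 4 + 2 + 2 + 2
5 + 4 + 3 + 3 + 2 + 2
5 + 3 + 3 + 3 + 3 + 2
4 + 4 + 4 + 3 + 2 + 2
4 + 4 + 3 + 3 + 3 + 2
4 + 3 + 3 + 3 + 3 + 3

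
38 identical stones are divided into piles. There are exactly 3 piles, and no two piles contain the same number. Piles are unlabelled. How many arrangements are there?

102

Counting exhaustively, 102 partitions satisfy the conditions.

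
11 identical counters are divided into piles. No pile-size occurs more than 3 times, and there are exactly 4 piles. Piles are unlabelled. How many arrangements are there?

Enumerating:
8 + 1 + 1 + 1
7 + 2 + 1 + 1
6 + 3 + 1 + 1
6 + 2 + 2 + 1
5 + 4 + 1 + 1
5 + 3 + 2 + 1
5 + 2 + 2 + 2
4 + 4 + 2 + 1
4 + 3 + 3 + 1
4 + 3 + 2 + 2
3 + 3 + 3 + 2
That's 11 in total.

11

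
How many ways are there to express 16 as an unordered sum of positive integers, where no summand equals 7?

Enumerating by decreasing first part gives 201 partitions in all.

201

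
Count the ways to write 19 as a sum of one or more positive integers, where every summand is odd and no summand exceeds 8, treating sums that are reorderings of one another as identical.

30

A partial list (first 12 by largest part):
7 + 7 + 5
7 + 7 + 3 + 1 + 1
7 + 7 + 1 + 1 + 1 + 1 + 1
7 + 5 + 5 + 1 + 1
7 + 5 + 3 + 3 + 1
7 + 5 + 3 + 1 + 1 + 1 + 1
7 + 5 + 1 + 1 + 1 + 1 + 1 + 1 + 1
7 + 3 + 3 + 3 + 3
7 + 3 + 3 + 3 + 1 + 1 + 1
7 + 3 + 3 + 1 + 1 + 1 + 1 + 1 + 1
7 + 3 + 1 + 1 + 1 + 1 + 1 + 1 + 1 + 1 + 1
7 + 1 + 1 + 1 + 1 + 1 + 1 + 1 + 1 + 1 + 1 + 1 + 1
…and 18 more, for 30 total.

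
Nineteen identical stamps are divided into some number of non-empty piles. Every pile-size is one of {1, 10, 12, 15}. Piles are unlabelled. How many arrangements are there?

4

Enumerating:
15 + 1 + 1 + 1 + 1
12 + 1 + 1 + 1 + 1 + 1 + 1 + 1
10 + 1 + 1 + 1 + 1 + 1 + 1 + 1 + 1 + 1
1 + 1 + 1 + 1 + 1 + 1 + 1 + 1 + 1 + 1 + 1 + 1 + 1 + 1 + 1 + 1 + 1 + 1 + 1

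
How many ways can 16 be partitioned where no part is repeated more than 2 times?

89

A full systematic count gives 89.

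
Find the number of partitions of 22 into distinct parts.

89

Direct enumeration gives 89 partitions.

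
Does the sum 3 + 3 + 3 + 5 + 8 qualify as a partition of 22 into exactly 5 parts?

The parts sum to 22, and the condition 'there are exactly 5 summands' holds.

Yes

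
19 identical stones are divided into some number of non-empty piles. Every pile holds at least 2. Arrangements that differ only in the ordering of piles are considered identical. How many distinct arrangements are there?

105

A full systematic count gives 105.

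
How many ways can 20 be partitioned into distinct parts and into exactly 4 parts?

Listing the qualifying partitions of 20:
14+3+2+1
13+4+2+1
12+5+2+1
12+4+3+1
11+6+2+1
11+5+3+1
11+4+3+2
10+7+2+1
10+6+3+1
10+5+4+1
10+5+3+2
9+8+2+1
9+7+3+1
9+6+4+1
9+6+3+2
9+5+4+2
8+7+4+1
8+7+3+2
8+6+5+1
8+6+4+2
8+5+4+3
7+6+5+2
7+6+4+3

23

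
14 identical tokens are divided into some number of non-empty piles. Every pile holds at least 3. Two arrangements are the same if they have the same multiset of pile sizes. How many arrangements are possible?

13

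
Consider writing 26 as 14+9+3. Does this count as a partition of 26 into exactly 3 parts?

The parts sum to 26, and the condition 'there are exactly 3 summands' holds.

Yes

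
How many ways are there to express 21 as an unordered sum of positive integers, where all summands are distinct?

Systematic enumeration (by largest part, then next-largest, …) yields 76.

76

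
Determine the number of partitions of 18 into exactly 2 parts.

9

They are:
17 + 1
16 + 2
15 + 3
14 + 4
13 + 5
12 + 6
11 + 7
10 + 8
9 + 9
That's 9 in total.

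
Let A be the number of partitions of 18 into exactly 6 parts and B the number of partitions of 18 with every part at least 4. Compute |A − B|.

42

Partitions of 18 into exactly 6 parts: 58.
Partitions of 18 with every part at least 4: 16.
|58 − 16| = 42.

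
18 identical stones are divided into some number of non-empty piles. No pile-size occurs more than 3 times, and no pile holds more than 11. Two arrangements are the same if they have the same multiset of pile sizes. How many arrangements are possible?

182

A full systematic count gives 182.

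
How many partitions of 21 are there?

792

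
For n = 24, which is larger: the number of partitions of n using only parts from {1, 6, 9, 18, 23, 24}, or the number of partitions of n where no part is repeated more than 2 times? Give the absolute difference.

417

Partitions of 24 using only parts from {1, 6, 9, 18, 23, 24}: 14.
Partitions of 24 where no part is repeated more than 2 times: 431.
|14 − 431| = 417.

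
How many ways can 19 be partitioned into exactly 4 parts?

54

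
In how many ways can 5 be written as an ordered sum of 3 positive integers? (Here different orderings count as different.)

By stars and bars with positive parts, the count is C(4,2) = 6.

6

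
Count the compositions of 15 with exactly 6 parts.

Equivalently, choose which 5 of the 14 gaps become plus signs: C(14,5) = 2002.

2002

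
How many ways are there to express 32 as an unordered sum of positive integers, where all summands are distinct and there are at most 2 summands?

Enumerating:
32
1 + 31
2 + 30
3 + 29
4 + 28
5 + 27
6 + 26
7 + 25
8 + 24
9 + 23
10 + 22
11 + 21
12 + 20
13 + 19
14 + 18
15 + 17

16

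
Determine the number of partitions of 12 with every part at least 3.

Enumerating:
12
9+3
8+4
7+5
6+6
6+3+3
5+4+3
4+4+4
3+3+3+3

9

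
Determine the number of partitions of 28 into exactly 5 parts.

Counting exhaustively, 291 partitions satisfy the conditions.

291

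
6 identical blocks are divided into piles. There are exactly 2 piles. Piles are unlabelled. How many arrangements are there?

Enumerating:
1+5
2+4
3+3
Counting gives 3.

3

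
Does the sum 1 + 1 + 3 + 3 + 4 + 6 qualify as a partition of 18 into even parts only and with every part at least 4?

The parts sum to 18, and the condition 'every summand is even' is violated.

No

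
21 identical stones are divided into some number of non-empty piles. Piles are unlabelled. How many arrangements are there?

Systematic enumeration (by largest part, then next-largest, …) yields 792.

792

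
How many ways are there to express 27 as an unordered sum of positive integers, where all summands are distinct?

192

Systematic enumeration (by largest part, then next-largest, …) yields 192.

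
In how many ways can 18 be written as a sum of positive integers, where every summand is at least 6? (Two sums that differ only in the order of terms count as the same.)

Enumerating:
18
12+6
11+7
10+8
9+9
6+6+6
That's 6 in total.

6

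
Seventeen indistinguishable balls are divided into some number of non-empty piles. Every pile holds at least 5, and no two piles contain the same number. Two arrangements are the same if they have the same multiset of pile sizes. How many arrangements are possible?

The partitions of 17 that satisfy the conditions:
17
12,5
11,6
10,7
9,8

5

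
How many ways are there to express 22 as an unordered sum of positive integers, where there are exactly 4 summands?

Systematic enumeration (by largest part, then next-largest, …) yields 84.

84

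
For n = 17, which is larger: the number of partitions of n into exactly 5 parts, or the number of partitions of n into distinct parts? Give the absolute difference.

Partitions of 17 into exactly 5 parts: 47.
Partitions of 17 into distinct parts: 38.
|47 − 38| = 9.

9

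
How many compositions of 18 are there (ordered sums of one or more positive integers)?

131072

There are 17 gaps and each independently is a cut or not, giving 2^17 = 131072.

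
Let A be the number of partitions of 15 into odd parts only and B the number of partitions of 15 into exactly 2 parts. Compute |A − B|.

Partitions of 15 into odd parts only: 27.
Partitions of 15 into exactly 2 parts: 7.
|27 − 7| = 20.

20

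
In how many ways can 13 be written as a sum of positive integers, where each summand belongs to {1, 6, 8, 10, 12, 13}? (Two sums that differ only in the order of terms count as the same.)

7

The partitions of 13 that satisfy the conditions:
13
12, 1
10, 1, 1, 1
8, 1, 1, 1, 1, 1
6, 6, 1
6, 1, 1, 1, 1, 1, 1, 1
1, 1, 1, 1, 1, 1, 1, 1, 1, 1, 1, 1, 1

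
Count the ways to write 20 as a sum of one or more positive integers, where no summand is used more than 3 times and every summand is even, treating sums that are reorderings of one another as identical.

29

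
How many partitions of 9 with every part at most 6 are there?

26

A partial list (first 12 by largest part):
6,3
6,2,1
6,1,1,1
5,4
5,3,1
5,2,2
5,2,1,1
5,1,1,1,1
4,4,1
4,3,2
4,3,1,1
4,2,2,1
…and 14 more, for 26 total.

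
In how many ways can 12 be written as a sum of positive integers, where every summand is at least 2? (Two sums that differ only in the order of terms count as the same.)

Enumerating:
12
10, 2
9, 3
8, 4
8, 2, 2
7, 5
7, 3, 2
6, 6
6, 4, 2
6, 3, 3
6, 2, 2, 2
5, 5, 2
5, 4, 3
5, 3, 2, 2
4, 4, 4
4, 4, 2, 2
4, 3, 3, 2
4, 2, 2, 2, 2
3, 3, 3, 3
3, 3, 2, 2, 2
2, 2, 2, 2, 2, 2
Counting gives 21.

21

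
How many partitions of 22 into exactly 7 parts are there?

131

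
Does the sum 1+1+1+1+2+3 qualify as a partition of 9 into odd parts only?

The parts sum to 9, and the condition 'every summand is odd' is violated.

No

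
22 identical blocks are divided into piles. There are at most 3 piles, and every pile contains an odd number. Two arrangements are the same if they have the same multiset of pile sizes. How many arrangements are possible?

The partitions of 22 that satisfy the conditions:
21 + 1
19 + 3
17 + 5
15 + 7
13 + 9
11 + 11

6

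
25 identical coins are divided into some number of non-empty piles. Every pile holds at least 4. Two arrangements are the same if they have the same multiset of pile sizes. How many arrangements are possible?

There are too many to list fully; the first 12 (by largest part) are:
25
21,4
20,5
19,6
18,7
17,8
17,4,4
16,9
16,5,4
15,10
15,6,4
15,5,5
…and 45 more, for 57 total.

57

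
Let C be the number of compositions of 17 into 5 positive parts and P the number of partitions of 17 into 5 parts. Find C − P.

Compositions: C(16,4) = 1820.
Unordered (partitions into 5 parts): 47.
Difference: 1820 − 47 = 1773.

1773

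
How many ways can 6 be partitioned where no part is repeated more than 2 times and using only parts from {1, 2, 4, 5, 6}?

They are:
6
5+1
4+2
4+1+1
2+2+1+1

5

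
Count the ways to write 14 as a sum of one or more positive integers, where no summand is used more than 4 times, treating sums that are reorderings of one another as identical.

A full systematic count gives 100.

100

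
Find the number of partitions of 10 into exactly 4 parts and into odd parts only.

3

Listing the qualifying partitions of 10:
1+1+1+7
1+1+3+5
1+3+3+3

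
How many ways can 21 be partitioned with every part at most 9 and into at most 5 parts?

A full systematic count gives 101.

101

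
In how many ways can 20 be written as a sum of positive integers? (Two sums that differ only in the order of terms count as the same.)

Enumerating by decreasing first part gives 627 partitions in all.

627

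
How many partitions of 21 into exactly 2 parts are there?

10

Listing the qualifying partitions of 21:
20,1
19,2
18,3
17,4
16,5
15,6
14,7
13,8
12,9
11,10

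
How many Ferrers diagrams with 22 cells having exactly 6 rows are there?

136

Enumerating by decreasing first part gives 136 partitions in all.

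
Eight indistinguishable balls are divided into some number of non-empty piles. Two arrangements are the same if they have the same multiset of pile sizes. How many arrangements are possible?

22

Listing the qualifying partitions of 8:
8
7, 1
6, 2
6, 1, 1
5, 3
5, 2, 1
5, 1, 1, 1
4, 4
4, 3, 1
4, 2, 2
4, 2, 1, 1
4, 1, 1, 1, 1
3, 3, 2
3, 3, 1, 1
3, 2, 2, 1
3, 2, 1, 1, 1
3, 1, 1, 1, 1, 1
2, 2, 2, 2
2, 2, 2, 1, 1
2, 2, 1, 1, 1, 1
2, 1, 1, 1, 1, 1, 1
1, 1, 1, 1, 1, 1, 1, 1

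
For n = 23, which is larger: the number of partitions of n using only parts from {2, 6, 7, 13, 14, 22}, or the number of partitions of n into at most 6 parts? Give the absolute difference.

Partitions of 23 using only parts from {2, 6, 7, 13, 14, 22}: 7.
Partitions of 23 into at most 6 parts: 454.
|7 − 454| = 447.

447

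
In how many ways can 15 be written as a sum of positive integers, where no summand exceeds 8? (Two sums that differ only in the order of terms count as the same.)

146

Direct enumeration gives 146 partitions.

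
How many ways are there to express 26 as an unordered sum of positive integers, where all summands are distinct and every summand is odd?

Enumerating:
1+25
3+23
5+21
7+19
9+17
1+3+5+17
11+15
1+3+7+15
1+3+9+13
1+5+7+13
1+5+9+11
3+5+7+11

12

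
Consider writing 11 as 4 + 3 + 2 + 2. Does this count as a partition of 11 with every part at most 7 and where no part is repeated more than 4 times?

Yes

The parts sum to 11, and the condition 'no summand exceeds 7' holds; the condition 'no summand is used more than 4 times' holds.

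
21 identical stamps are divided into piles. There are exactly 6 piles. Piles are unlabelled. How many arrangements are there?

110

A full systematic count gives 110.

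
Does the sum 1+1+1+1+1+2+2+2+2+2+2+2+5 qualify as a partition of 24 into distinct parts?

The parts sum to 24, and the condition 'all summands are distinct' is violated.

No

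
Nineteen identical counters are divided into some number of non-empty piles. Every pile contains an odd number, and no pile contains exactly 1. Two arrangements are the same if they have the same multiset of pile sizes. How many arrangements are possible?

8

Enumerating:
19
13+3+3
11+5+3
9+7+3
9+5+5
7+7+5
7+3+3+3+3
5+5+3+3+3
That's 8 in total.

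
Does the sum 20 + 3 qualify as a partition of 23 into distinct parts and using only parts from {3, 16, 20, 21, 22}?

The parts sum to 23, and the condition 'all summands are distinct' holds; the condition 'each summand belongs to {3, 16, 20, 21, 22}' holds.

Yes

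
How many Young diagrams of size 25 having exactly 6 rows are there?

235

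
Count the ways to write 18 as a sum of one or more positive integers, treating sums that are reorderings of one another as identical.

Enumerating by decreasing first part gives 385 partitions in all.

385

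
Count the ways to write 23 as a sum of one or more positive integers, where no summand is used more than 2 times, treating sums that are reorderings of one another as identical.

355

Direct enumeration gives 355 partitions.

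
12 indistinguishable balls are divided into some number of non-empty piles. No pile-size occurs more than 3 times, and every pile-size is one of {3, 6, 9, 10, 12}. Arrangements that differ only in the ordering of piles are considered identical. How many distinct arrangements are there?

Listing the qualifying partitions of 12:
12
9 + 3
6 + 6
6 + 3 + 3

4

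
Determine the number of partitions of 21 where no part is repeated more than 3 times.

395

Direct enumeration gives 395 partitions.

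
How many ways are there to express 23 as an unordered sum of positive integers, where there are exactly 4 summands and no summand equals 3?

A partial list (first 12 by largest part):
20 + 1 + 1 + 1
19 + 2 + 1 + 1
18 + 2 + 2 + 1
17 + 4 + 1 + 1
17 + 2 + 2 + 2
16 + 5 + 1 + 1
16 + 4 + 2 + 1
15 + 6 + 1 + 1
15 + 5 + 2 + 1
15 + 4 + 2 + 2
14 + 7 + 1 + 1
14 + 6 + 2 + 1
…and 49 more, for 61 total.

61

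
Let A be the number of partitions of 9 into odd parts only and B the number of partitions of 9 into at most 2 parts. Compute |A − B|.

3

Partitions of 9 into odd parts only: 8.
Partitions of 9 into at most 2 parts: 5.
|8 − 5| = 3.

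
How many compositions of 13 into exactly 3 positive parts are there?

66

A composition of 13 into 3 positive parts is chosen by placing 2 dividers among the 12 gaps between 13 units: C(12,2) = 66.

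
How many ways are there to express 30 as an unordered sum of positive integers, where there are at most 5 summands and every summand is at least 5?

69

There are too many to list fully; the first 12 (by largest part) are:
30
25+5
24+6
23+7
22+8
21+9
20+10
20+5+5
19+11
19+6+5
18+12
18+7+5
…and 57 more, for 69 total.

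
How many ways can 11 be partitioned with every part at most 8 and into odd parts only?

Enumerating:
7+3+1
7+1+1+1+1
5+5+1
5+3+3
5+3+1+1+1
5+1+1+1+1+1+1
3+3+3+1+1
3+3+1+1+1+1+1
3+1+1+1+1+1+1+1+1
1+1+1+1+1+1+1+1+1+1+1
Counting gives 10.

10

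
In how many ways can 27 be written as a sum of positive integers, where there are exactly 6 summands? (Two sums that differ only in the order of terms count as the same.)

A full systematic count gives 331.

331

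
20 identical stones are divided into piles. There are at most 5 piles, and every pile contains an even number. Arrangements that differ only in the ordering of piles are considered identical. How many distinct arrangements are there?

A partial list (first 12 by largest part):
20
18, 2
16, 4
16, 2, 2
14, 6
14, 4, 2
14, 2, 2, 2
12, 8
12, 6, 2
12, 4, 4
12, 4, 2, 2
12, 2, 2, 2, 2
…and 18 more, for 30 total.

30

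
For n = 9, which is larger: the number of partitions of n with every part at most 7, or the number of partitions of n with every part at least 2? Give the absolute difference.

Partitions of 9 with every part at most 7: 28.
Partitions of 9 with every part at least 2: 8.
|28 − 8| = 20.

20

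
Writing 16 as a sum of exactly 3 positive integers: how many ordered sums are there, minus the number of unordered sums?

Ordered (compositions into 3 parts): C(15,2) = 105.
Partitions of 16 into exactly 3 parts: 21.
Difference: 105 − 21 = 84.

84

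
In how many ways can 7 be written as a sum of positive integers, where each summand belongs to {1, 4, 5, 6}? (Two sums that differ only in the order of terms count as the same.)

Enumerating:
6,1
5,1,1
4,1,1,1
1,1,1,1,1,1,1

4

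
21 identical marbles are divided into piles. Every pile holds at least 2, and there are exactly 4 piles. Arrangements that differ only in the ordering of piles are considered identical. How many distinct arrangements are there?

39

A partial list (first 12 by largest part):
15, 2, 2, 2
14, 3, 2, 2
13, 4, 2, 2
13, 3, 3, 2
12, 5, 2, 2
12, 4, 3, 2
12, 3, 3, 3
11, 6, 2, 2
11, 5, 3, 2
11, 4, 4, 2
11, 4, 3, 3
10, 7, 2, 2
…and 27 more, for 39 total.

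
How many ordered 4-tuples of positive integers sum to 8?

35

By stars and bars with positive parts, the count is C(7,3) = 35.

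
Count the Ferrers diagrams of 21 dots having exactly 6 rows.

110

There are 110 such partitions.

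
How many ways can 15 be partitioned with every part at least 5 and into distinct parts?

They are:
15
5+10
6+9
7+8
That's 4 in total.

4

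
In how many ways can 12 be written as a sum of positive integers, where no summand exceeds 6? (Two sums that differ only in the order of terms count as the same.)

58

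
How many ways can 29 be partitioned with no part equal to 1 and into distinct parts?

Counting exhaustively, 137 partitions satisfy the conditions.

137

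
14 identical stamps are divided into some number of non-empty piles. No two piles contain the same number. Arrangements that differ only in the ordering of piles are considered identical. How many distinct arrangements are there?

They are:
14
1, 13
2, 12
3, 11
1, 2, 11
4, 10
1, 3, 10
5, 9
1, 4, 9
2, 3, 9
6, 8
1, 5, 8
2, 4, 8
1, 2, 3, 8
1, 6, 7
2, 5, 7
3, 4, 7
1, 2, 4, 7
3, 5, 6
1, 2, 5, 6
1, 3, 4, 6
2, 3, 4, 5
That's 22 in total.

22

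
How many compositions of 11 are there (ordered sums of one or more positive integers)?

The number of compositions of n is 2^(n−1); here 2^10 = 1024.

1024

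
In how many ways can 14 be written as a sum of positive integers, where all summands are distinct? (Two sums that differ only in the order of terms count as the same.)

22

The partitions of 14 that satisfy the conditions:
14
13, 1
12, 2
11, 3
11, 2, 1
10, 4
10, 3, 1
9, 5
9, 4, 1
9, 3, 2
8, 6
8, 5, 1
8, 4, 2
8, 3, 2, 1
7, 6, 1
7, 5, 2
7, 4, 3
7, 4, 2, 1
6, 5, 3
6, 5, 2, 1
6, 4, 3, 1
5, 4, 3, 2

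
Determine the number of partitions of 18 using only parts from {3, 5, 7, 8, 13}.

The partitions of 18 that satisfy the conditions:
5+13
3+7+8
5+5+8
3+3+5+7
3+5+5+5
3+3+3+3+3+3

6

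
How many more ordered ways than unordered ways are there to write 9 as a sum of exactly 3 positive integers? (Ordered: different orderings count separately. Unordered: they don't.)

21

Ordered (compositions into 3 parts): C(8,2) = 28.
Unordered (partitions into 3 parts): 7.
Difference: 28 − 7 = 21.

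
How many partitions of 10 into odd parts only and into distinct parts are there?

2

Enumerating:
1,9
3,7
Counting gives 2.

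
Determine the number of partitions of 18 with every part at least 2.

Counting exhaustively, 88 partitions satisfy the conditions.

88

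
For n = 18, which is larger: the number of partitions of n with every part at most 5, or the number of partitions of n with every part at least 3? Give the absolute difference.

108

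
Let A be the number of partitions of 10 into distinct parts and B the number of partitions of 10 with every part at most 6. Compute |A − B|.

Partitions of 10 into distinct parts: 10.
Partitions of 10 with every part at most 6: 35.
|10 − 35| = 25.

25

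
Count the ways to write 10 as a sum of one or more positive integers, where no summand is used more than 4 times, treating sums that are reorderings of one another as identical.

34

A partial list (first 12 by largest part):
10
9, 1
8, 2
8, 1, 1
7, 3
7, 2, 1
7, 1, 1, 1
6, 4
6, 3, 1
6, 2, 2
6, 2, 1, 1
6, 1, 1, 1, 1
…and 22 more, for 34 total.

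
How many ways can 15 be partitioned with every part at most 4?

54

There are too many to list fully; the first 12 (by largest part) are:
4 + 4 + 4 + 3
4 + 4 + 4 + 2 + 1
4 + 4 + 4 + 1 + 1 + 1
4 + 4 + 3 + 3 + 1
4 + 4 + 3 + 2 + 2
4 + 4 + 3 + 2 + 1 + 1
4 + 4 + 3 + 1 + 1 + 1 + 1
4 + 4 + 2 + 2 + 2 + 1
4 + 4 + 2 + 2 + 1 + 1 + 1
4 + 4 + 2 + 1 + 1 + 1 + 1 + 1
4 + 4 + 1 + 1 + 1 + 1 + 1 + 1 + 1
4 + 3 + 3 + 3 + 2
…and 42 more, for 54 total.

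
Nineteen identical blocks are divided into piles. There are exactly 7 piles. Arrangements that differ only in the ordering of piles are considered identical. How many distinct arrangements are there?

65

There are too many to list fully; the first 12 (by largest part) are:
13 + 1 + 1 + 1 + 1 + 1 + 1
12 + 2 + 1 + 1 + 1 + 1 + 1
11 + 3 + 1 + 1 + 1 + 1 + 1
11 + 2 + 2 + 1 + 1 + 1 + 1
10 + 4 + 1 + 1 + 1 + 1 + 1
10 + 3 + 2 + 1 + 1 + 1 + 1
10 + 2 + 2 + 2 + 1 + 1 + 1
9 + 5 + 1 + 1 + 1 + 1 + 1
9 + 4 + 2 + 1 + 1 + 1 + 1
9 + 3 + 3 + 1 + 1 + 1 + 1
9 + 3 + 2 + 2 + 1 + 1 + 1
9 + 2 + 2 + 2 + 2 + 1 + 1
…and 53 more, for 65 total.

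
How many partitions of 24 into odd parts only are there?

122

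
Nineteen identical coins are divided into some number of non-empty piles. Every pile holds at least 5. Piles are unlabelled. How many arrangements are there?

10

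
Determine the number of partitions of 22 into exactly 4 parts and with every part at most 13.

A partial list (first 12 by largest part):
13, 7, 1, 1
13, 6, 2, 1
13, 5, 3, 1
13, 5, 2, 2
13, 4, 4, 1
13, 4, 3, 2
13, 3, 3, 3
12, 8, 1, 1
12, 7, 2, 1
12, 6, 3, 1
12, 6, 2, 2
12, 5, 4, 1
…and 56 more, for 68 total.

68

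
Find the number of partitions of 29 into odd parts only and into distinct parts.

They are:
29
25 + 3 + 1
23 + 5 + 1
21 + 7 + 1
21 + 5 + 3
19 + 9 + 1
19 + 7 + 3
17 + 11 + 1
17 + 9 + 3
17 + 7 + 5
15 + 13 + 1
15 + 11 + 3
15 + 9 + 5
13 + 11 + 5
13 + 9 + 7
13 + 7 + 5 + 3 + 1
11 + 9 + 5 + 3 + 1

17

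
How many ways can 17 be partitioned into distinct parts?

38

There are too many to list fully; the first 12 (by largest part) are:
17
16 + 1
15 + 2
14 + 3
14 + 2 + 1
13 + 4
13 + 3 + 1
12 + 5
12 + 4 + 1
12 + 3 + 2
11 + 6
11 + 5 + 1
…and 26 more, for 38 total.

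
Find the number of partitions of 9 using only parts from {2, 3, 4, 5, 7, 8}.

The partitions of 9 that satisfy the conditions:
7 + 2
5 + 4
5 + 2 + 2
4 + 3 + 2
3 + 3 + 3
3 + 2 + 2 + 2

6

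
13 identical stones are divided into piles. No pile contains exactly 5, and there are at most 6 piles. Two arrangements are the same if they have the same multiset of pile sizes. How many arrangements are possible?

53

A partial list (first 12 by largest part):
13
12 + 1
11 + 2
11 + 1 + 1
10 + 3
10 + 2 + 1
10 + 1 + 1 + 1
9 + 4
9 + 3 + 1
9 + 2 + 2
9 + 2 + 1 + 1
9 + 1 + 1 + 1 + 1
…and 41 more, for 53 total.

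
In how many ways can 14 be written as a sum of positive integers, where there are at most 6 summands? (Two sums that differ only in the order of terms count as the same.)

90

Enumerating by decreasing first part gives 90 partitions in all.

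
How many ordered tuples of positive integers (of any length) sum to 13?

4096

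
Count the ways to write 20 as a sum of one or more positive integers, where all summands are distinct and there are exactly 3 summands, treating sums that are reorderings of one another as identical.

24

The partitions of 20 that satisfy the conditions:
17, 2, 1
16, 3, 1
15, 4, 1
15, 3, 2
14, 5, 1
14, 4, 2
13, 6, 1
13, 5, 2
13, 4, 3
12, 7, 1
12, 6, 2
12, 5, 3
11, 8, 1
11, 7, 2
11, 6, 3
11, 5, 4
10, 9, 1
10, 8, 2
10, 7, 3
10, 6, 4
9, 8, 3
9, 7, 4
9, 6, 5
8, 7, 5
Counting gives 24.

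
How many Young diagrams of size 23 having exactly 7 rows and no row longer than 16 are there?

There are 163 such partitions.

163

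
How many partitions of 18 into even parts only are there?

30

There are too many to list fully; the first 12 (by largest part) are:
18
16 + 2
14 + 4
14 + 2 + 2
12 + 6
12 + 4 + 2
12 + 2 + 2 + 2
10 + 8
10 + 6 + 2
10 + 4 + 4
10 + 4 + 2 + 2
10 + 2 + 2 + 2 + 2
…and 18 more, for 30 total.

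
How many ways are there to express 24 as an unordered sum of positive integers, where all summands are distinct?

Direct enumeration gives 122 partitions.

122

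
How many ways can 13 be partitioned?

A full systematic count gives 101.

101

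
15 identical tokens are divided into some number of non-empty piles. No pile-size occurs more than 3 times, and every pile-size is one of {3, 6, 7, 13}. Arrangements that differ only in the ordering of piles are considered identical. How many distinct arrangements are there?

The partitions of 15 that satisfy the conditions:
3 + 6 + 6
3 + 3 + 3 + 6

2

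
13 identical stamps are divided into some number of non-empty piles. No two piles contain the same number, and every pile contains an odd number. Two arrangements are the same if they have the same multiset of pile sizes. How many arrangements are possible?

3

Enumerating:
13
9, 3, 1
7, 5, 1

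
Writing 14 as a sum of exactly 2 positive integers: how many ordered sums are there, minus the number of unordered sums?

6

Ordered (compositions into 2 parts): C(13,1) = 13.
Partitions of 14 into exactly 2 parts: 7.
Difference: 13 − 7 = 6.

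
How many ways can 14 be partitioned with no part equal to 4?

93

Enumerating by decreasing first part gives 93 partitions in all.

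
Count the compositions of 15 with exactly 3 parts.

91

A composition of 15 into 3 positive parts is chosen by placing 2 dividers among the 14 gaps between 15 units: C(14,2) = 91.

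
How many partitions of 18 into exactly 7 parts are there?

49

There are too many to list fully; the first 12 (by largest part) are:
12,1,1,1,1,1,1
11,2,1,1,1,1,1
10,3,1,1,1,1,1
10,2,2,1,1,1,1
9,4,1,1,1,1,1
9,3,2,1,1,1,1
9,2,2,2,1,1,1
8,5,1,1,1,1,1
8,4,2,1,1,1,1
8,3,3,1,1,1,1
8,3,2,2,1,1,1
8,2,2,2,2,1,1
…and 37 more, for 49 total.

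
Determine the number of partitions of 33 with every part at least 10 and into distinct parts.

They are:
33
23+10
22+11
21+12
20+13
19+14
18+15
17+16
12+11+10
That's 9 in total.

9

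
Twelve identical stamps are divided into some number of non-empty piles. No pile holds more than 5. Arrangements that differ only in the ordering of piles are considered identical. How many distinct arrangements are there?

There are too many to list fully; the first 12 (by largest part) are:
5,5,2
5,5,1,1
5,4,3
5,4,2,1
5,4,1,1,1
5,3,3,1
5,3,2,2
5,3,2,1,1
5,3,1,1,1,1
5,2,2,2,1
5,2,2,1,1,1
5,2,1,1,1,1,1
…and 35 more, for 47 total.

47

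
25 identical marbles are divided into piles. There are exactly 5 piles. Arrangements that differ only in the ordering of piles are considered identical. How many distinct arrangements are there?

192

A full systematic count gives 192.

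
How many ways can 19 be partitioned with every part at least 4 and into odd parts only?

3

Enumerating:
19
9, 5, 5
7, 7, 5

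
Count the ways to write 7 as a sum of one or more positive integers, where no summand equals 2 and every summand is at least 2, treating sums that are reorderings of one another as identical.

They are:
7
4, 3
That's 2 in total.

2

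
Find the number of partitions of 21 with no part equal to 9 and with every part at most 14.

685

Systematic enumeration (by largest part, then next-largest, …) yields 685.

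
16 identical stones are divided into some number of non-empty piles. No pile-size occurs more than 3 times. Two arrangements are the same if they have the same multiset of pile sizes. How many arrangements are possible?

132

Enumerating by decreasing first part gives 132 partitions in all.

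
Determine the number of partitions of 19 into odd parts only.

A partial list (first 12 by largest part):
19
17, 1, 1
15, 3, 1
15, 1, 1, 1, 1
13, 5, 1
13, 3, 3
13, 3, 1, 1, 1
13, 1, 1, 1, 1, 1, 1
11, 7, 1
11, 5, 3
11, 5, 1, 1, 1
11, 3, 3, 1, 1
…and 42 more, for 54 total.

54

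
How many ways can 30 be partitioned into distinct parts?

A full systematic count gives 296.

296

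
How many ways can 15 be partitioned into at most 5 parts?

84

Enumerating by decreasing first part gives 84 partitions in all.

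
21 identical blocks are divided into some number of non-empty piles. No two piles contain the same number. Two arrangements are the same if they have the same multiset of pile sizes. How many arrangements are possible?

There are 76 such partitions.

76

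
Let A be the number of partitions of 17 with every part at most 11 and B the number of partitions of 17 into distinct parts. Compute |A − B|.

240

Partitions of 17 with every part at most 11: 278.
Partitions of 17 into distinct parts: 38.
|278 − 38| = 240.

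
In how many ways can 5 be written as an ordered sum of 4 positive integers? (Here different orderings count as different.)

By stars and bars with positive parts, the count is C(4,3) = 4.

4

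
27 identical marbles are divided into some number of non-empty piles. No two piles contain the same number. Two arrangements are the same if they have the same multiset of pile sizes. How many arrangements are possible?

Counting exhaustively, 192 partitions satisfy the conditions.

192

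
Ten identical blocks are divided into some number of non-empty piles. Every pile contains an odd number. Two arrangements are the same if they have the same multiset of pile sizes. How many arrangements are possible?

They are:
1+9
3+7
1+1+1+7
5+5
1+1+3+5
1+1+1+1+1+5
1+3+3+3
1+1+1+1+3+3
1+1+1+1+1+1+1+3
1+1+1+1+1+1+1+1+1+1

10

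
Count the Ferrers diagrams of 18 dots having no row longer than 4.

84

A full systematic count gives 84.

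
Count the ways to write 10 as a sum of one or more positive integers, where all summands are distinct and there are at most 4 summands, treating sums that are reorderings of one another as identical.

The partitions of 10 that satisfy the conditions:
10
1,9
2,8
3,7
1,2,7
4,6
1,3,6
1,4,5
2,3,5
1,2,3,4

10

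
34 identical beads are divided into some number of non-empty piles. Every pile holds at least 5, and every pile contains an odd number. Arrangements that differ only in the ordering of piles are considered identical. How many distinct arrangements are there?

20

They are:
29+5
27+7
25+9
23+11
21+13
19+15
19+5+5+5
17+17
17+7+5+5
15+9+5+5
15+7+7+5
13+11+5+5
13+9+7+5
13+7+7+7
11+11+7+5
11+9+9+5
11+9+7+7
9+9+9+7
9+5+5+5+5+5
7+7+5+5+5+5
Counting gives 20.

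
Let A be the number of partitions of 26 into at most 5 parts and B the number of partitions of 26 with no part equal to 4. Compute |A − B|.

1007

Partitions of 26 into at most 5 parts: 427.
Partitions of 26 with no part equal to 4: 1434.
|427 − 1434| = 1007.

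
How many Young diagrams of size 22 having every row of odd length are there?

A full systematic count gives 89.

89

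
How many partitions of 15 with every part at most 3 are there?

27

A partial list (first 12 by largest part):
3, 3, 3, 3, 3
3, 3, 3, 3, 2, 1
3, 3, 3, 3, 1, 1, 1
3, 3, 3, 2, 2, 2
3, 3, 3, 2, 2, 1, 1
3, 3, 3, 2, 1, 1, 1, 1
3, 3, 3, 1, 1, 1, 1, 1, 1
3, 3, 2, 2, 2, 2, 1
3, 3, 2, 2, 2, 1, 1, 1
3, 3, 2, 2, 1, 1, 1, 1, 1
3, 3, 2, 1, 1, 1, 1, 1, 1, 1
3, 3, 1, 1, 1, 1, 1, 1, 1, 1, 1
…and 15 more, for 27 total.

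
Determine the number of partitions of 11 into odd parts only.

12

They are:
11
9 + 1 + 1
7 + 3 + 1
7 + 1 + 1 + 1 + 1
5 + 5 + 1
5 + 3 + 3
5 + 3 + 1 + 1 + 1
5 + 1 + 1 + 1 + 1 + 1 + 1
3 + 3 + 3 + 1 + 1
3 + 3 + 1 + 1 + 1 + 1 + 1
3 + 1 + 1 + 1 + 1 + 1 + 1 + 1 + 1
1 + 1 + 1 + 1 + 1 + 1 + 1 + 1 + 1 + 1 + 1
That's 12 in total.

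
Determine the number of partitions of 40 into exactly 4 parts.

478

Enumerating by decreasing first part gives 478 partitions in all.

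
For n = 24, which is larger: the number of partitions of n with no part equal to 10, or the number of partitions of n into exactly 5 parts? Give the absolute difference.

1276

Partitions of 24 with no part equal to 10: 1440.
Partitions of 24 into exactly 5 parts: 164.
|1440 − 164| = 1276.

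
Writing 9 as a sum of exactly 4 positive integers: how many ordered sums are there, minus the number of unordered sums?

50

Compositions: C(8,3) = 56.
Unordered (partitions into 4 parts): 6.
Difference: 56 − 6 = 50.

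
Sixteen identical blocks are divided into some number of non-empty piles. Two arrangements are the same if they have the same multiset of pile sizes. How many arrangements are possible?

Enumerating by decreasing first part gives 231 partitions in all.

231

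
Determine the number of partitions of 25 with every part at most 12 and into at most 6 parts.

Counting exhaustively, 415 partitions satisfy the conditions.

415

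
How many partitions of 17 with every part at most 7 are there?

Systematic enumeration (by largest part, then next-largest, …) yields 201.

201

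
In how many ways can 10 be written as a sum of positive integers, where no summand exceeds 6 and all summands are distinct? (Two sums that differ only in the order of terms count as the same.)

They are:
6+4
6+3+1
5+4+1
5+3+2
4+3+2+1

5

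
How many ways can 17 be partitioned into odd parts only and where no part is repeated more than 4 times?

They are:
17
15 + 1 + 1
13 + 3 + 1
13 + 1 + 1 + 1 + 1
11 + 5 + 1
11 + 3 + 3
11 + 3 + 1 + 1 + 1
9 + 7 + 1
9 + 5 + 3
9 + 5 + 1 + 1 + 1
9 + 3 + 3 + 1 + 1
7 + 7 + 3
7 + 7 + 1 + 1 + 1
7 + 5 + 5
7 + 5 + 3 + 1 + 1
7 + 3 + 3 + 3 + 1
7 + 3 + 3 + 1 + 1 + 1 + 1
5 + 5 + 5 + 1 + 1
5 + 5 + 3 + 3 + 1
5 + 5 + 3 + 1 + 1 + 1 + 1
5 + 3 + 3 + 3 + 3
5 + 3 + 3 + 3 + 1 + 1 + 1

22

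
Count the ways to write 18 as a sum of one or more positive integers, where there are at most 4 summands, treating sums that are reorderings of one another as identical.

84

Direct enumeration gives 84 partitions.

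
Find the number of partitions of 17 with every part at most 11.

278

Systematic enumeration (by largest part, then next-largest, …) yields 278.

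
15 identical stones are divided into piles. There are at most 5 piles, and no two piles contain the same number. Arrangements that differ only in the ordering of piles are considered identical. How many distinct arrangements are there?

27

There are too many to list fully; the first 12 (by largest part) are:
15
14 + 1
13 + 2
12 + 3
12 + 2 + 1
11 + 4
11 + 3 + 1
10 + 5
10 + 4 + 1
10 + 3 + 2
9 + 6
9 + 5 + 1
…and 15 more, for 27 total.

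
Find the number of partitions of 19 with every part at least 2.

A full systematic count gives 105.

105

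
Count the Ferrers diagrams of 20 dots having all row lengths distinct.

64

There are too many to list fully; the first 12 (by largest part) are:
20
1, 19
2, 18
3, 17
1, 2, 17
4, 16
1, 3, 16
5, 15
1, 4, 15
2, 3, 15
6, 14
1, 5, 14
…and 52 more, for 64 total.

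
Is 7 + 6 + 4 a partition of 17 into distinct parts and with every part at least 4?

Yes

The parts sum to 17, and the condition 'all summands are distinct' holds; the condition 'every summand is at least 4' holds.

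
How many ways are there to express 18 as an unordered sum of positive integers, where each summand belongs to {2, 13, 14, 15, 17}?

2

Enumerating:
14 + 2 + 2
2 + 2 + 2 + 2 + 2 + 2 + 2 + 2 + 2
Counting gives 2.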